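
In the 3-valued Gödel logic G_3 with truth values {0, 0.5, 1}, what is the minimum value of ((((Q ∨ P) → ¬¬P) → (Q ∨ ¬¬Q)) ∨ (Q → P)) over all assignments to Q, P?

1.00

Every assignment gives 1. For instance at Q = 0, P = 0:
  (Q ∨ P) = max(0, 0) = 0
  ¬P: Gödel ¬ of 0 = 1 (operand is 0)
  ¬¬P: Gödel ¬ of 1 = 0 (operand ≠ 0)
  ((Q ∨ P) → ¬¬P): 0 ≤ 0, so result = 1
  ¬Q: Gödel ¬ of 0 = 1 (operand is 0)
  ¬¬Q: Gödel ¬ of 1 = 0 (operand ≠ 0)
  (Q ∨ ¬¬Q) = max(0, 0) = 0
  (((Q ∨ P) → ¬¬P) → (Q ∨ ¬¬Q)): 1 > 0, so result = 0
  (Q → P): 0 ≤ 0, so result = 1
  ((((Q ∨ P) → ¬¬P) → (Q ∨ ¬¬Q)) ∨ (Q → P)) = max(0, 1) = 1
All 9 assignments give value 1 — the formula is a G_3-tautology.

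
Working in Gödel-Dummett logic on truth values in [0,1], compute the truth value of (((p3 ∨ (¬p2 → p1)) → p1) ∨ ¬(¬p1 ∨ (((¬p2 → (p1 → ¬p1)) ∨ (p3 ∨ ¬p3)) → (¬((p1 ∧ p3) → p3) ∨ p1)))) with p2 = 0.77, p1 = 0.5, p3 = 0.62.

¬p2: Gödel ¬ of 0.77 = 0 (operand ≠ 0)
(¬p2 → p1): 0 ≤ 0.5, so result = 1
(p3 ∨ (¬p2 → p1)) = max(0.62, 1) = 1
((p3 ∨ (¬p2 → p1)) → p1): 1 > 0.5, so result = 0.5
¬p1: Gödel ¬ of 0.5 = 0 (operand ≠ 0)
¬p2: Gödel ¬ of 0.77 = 0 (operand ≠ 0)
¬p1: Gödel ¬ of 0.5 = 0 (operand ≠ 0)
(p1 → ¬p1): 0.5 > 0, so result = 0
(¬p2 → (p1 → ¬p1)): 0 ≤ 0, so result = 1
¬p3: Gödel ¬ of 0.62 = 0 (operand ≠ 0)
(p3 ∨ ¬p3) = max(0.62, 0) = 0.62
((¬p2 → (p1 → ¬p1)) ∨ (p3 ∨ ¬p3)) = max(1, 0.62) = 1
(p1 ∧ p3) = min(0.5, 0.62) = 0.5
((p1 ∧ p3) → p3): 0.5 ≤ 0.62, so result = 1
¬((p1 ∧ p3) → p3): Gödel ¬ of 1 = 0 (operand ≠ 0)
(¬((p1 ∧ p3) → p3) ∨ p1) = max(0, 0.5) = 0.5
(((¬p2 → (p1 → ¬p1)) ∨ (p3 ∨ ¬p3)) → (¬((p1 ∧ p3) → p3) ∨ p1)): 1 > 0.5, so result = 0.5
(¬p1 ∨ (((¬p2 → (p1 → ¬p1)) ∨ (p3 ∨ ¬p3)) → (¬((p1 ∧ p3) → p3) ∨ p1))) = max(0, 0.5) = 0.5
¬(¬p1 ∨ (((¬p2 → (p1 → ¬p1)) ∨ (p3 ∨ ¬p3)) → (¬((p1 ∧ p3) → p3) ∨ p1))): Gödel ¬ of 0.5 = 0 (operand ≠ 0)
(((p3 ∨ (¬p2 → p1)) → p1) ∨ ¬(¬p1 ∨ (((¬p2 → (p1 → ¬p1)) ∨ (p3 ∨ ¬p3)) → (¬((p1 ∧ p3) → p3) ∨ p1)))) = max(0.5, 0) = 0.5

0.50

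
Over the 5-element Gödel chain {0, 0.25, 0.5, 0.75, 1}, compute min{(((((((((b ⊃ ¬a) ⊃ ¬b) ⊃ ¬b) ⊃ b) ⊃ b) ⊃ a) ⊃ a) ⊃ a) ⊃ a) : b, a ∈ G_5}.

The minimum is attained at b = 0.25, a = 0.25:
  ¬a: Gödel ¬ of 0.25 = 0 (operand ≠ 0)
  (b ⊃ ¬a): 0.25 > 0, so result = 0
  ¬b: Gödel ¬ of 0.25 = 0 (operand ≠ 0)
  ((b ⊃ ¬a) ⊃ ¬b): 0 ≤ 0, so result = 1
  ¬b: Gödel ¬ of 0.25 = 0 (operand ≠ 0)
  (((b ⊃ ¬a) ⊃ ¬b) ⊃ ¬b): 1 > 0, so result = 0
  ((((b ⊃ ¬a) ⊃ ¬b) ⊃ ¬b) ⊃ b): 0 ≤ 0.25, so result = 1
  (((((b ⊃ ¬a) ⊃ ¬b) ⊃ ¬b) ⊃ b) ⊃ b): 1 > 0.25, so result = 0.25
  ((((((b ⊃ ¬a) ⊃ ¬b) ⊃ ¬b) ⊃ b) ⊃ b) ⊃ a): 0.25 ≤ 0.25, so result = 1
  (((((((b ⊃ ¬a) ⊃ ¬b) ⊃ ¬b) ⊃ b) ⊃ b) ⊃ a) ⊃ a): 1 > 0.25, so result = 0.25
  ((((((((b ⊃ ¬a) ⊃ ¬b) ⊃ ¬b) ⊃ b) ⊃ b) ⊃ a) ⊃ a) ⊃ a): 0.25 ≤ 0.25, so result = 1
  (((((((((b ⊃ ¬a) ⊃ ¬b) ⊃ ¬b) ⊃ b) ⊃ b) ⊃ a) ⊃ a) ⊃ a) ⊃ a): 1 > 0.25, so result = 0.25
Checking all 25 assignments confirms none give a value below 0.25.

0.25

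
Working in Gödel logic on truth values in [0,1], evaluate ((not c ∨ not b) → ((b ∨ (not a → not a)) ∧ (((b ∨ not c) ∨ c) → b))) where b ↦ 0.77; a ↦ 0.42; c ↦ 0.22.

1.00

not c: Gödel ¬ of 0.22 = 0 (operand ≠ 0)
not b: Gödel ¬ of 0.77 = 0 (operand ≠ 0)
(not c ∨ not b) = max(0, 0) = 0
not a: Gödel ¬ of 0.42 = 0 (operand ≠ 0)
not a: Gödel ¬ of 0.42 = 0 (operand ≠ 0)
(not a → not a): 0 ≤ 0, so result = 1
(b ∨ (not a → not a)) = max(0.77, 1) = 1
not c: Gödel ¬ of 0.22 = 0 (operand ≠ 0)
(b ∨ not c) = max(0.77, 0) = 0.77
((b ∨ not c) ∨ c) = max(0.77, 0.22) = 0.77
(((b ∨ not c) ∨ c) → b): 0.77 ≤ 0.77, so result = 1
((b ∨ (not a → not a)) ∧ (((b ∨ not c) ∨ c) → b)) = min(1, 1) = 1
((not c ∨ not b) → ((b ∨ (not a → not a)) ∧ (((b ∨ not c) ∨ c) → b))): 0 ≤ 1, so result = 1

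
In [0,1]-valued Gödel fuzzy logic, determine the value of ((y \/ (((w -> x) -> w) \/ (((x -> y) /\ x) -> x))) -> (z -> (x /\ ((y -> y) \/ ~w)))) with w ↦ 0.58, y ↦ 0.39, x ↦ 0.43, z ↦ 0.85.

0.43

(w -> x): 0.58 > 0.43, so result = 0.43
((w -> x) -> w): 0.43 ≤ 0.58, so result = 1
(x -> y): 0.43 > 0.39, so result = 0.39
((x -> y) /\ x) = min(0.39, 0.43) = 0.39
(((x -> y) /\ x) -> x): 0.39 ≤ 0.43, so result = 1
(((w -> x) -> w) \/ (((x -> y) /\ x) -> x)) = max(1, 1) = 1
(y \/ (((w -> x) -> w) \/ (((x -> y) /\ x) -> x))) = max(0.39, 1) = 1
(y -> y): 0.39 ≤ 0.39, so result = 1
~w: Gödel ¬ of 0.58 = 0 (operand ≠ 0)
((y -> y) \/ ~w) = max(1, 0) = 1
(x /\ ((y -> y) \/ ~w)) = min(0.43, 1) = 0.43
(z -> (x /\ ((y -> y) \/ ~w))): 0.85 > 0.43, so result = 0.43
((y \/ (((w -> x) -> w) \/ (((x -> y) /\ x) -> x))) -> (z -> (x /\ ((y -> y) \/ ~w)))): 1 > 0.43, so result = 0.43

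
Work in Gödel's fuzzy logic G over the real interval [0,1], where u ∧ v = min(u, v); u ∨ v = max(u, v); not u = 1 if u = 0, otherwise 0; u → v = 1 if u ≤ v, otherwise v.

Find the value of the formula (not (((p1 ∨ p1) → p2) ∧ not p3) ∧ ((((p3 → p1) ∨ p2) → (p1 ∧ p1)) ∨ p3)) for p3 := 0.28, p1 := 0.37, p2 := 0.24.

(p1 ∨ p1) = max(0.37, 0.37) = 0.37
((p1 ∨ p1) → p2): 0.37 > 0.24, so result = 0.24
not p3: Gödel ¬ of 0.28 = 0 (operand ≠ 0)
(((p1 ∨ p1) → p2) ∧ not p3) = min(0.24, 0) = 0
not (((p1 ∨ p1) → p2) ∧ not p3): Gödel ¬ of 0 = 1 (operand is 0)
(p3 → p1): 0.28 ≤ 0.37, so result = 1
((p3 → p1) ∨ p2) = max(1, 0.24) = 1
(p1 ∧ p1) = min(0.37, 0.37) = 0.37
(((p3 → p1) ∨ p2) → (p1 ∧ p1)): 1 > 0.37, so result = 0.37
((((p3 → p1) ∨ p2) → (p1 ∧ p1)) ∨ p3) = max(0.37, 0.28) = 0.37
(not (((p1 ∨ p1) → p2) ∧ not p3) ∧ ((((p3 → p1) ∨ p2) → (p1 ∧ p1)) ∨ p3)) = min(1, 0.37) = 0.37

0.37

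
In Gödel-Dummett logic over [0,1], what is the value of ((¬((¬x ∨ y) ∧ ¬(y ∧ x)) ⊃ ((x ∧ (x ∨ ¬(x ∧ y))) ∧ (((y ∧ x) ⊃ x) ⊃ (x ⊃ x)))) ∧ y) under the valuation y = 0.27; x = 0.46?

¬x: Gödel ¬ of 0.46 = 0 (operand ≠ 0)
(¬x ∨ y) = max(0, 0.27) = 0.27
(y ∧ x) = min(0.27, 0.46) = 0.27
¬(y ∧ x): Gödel ¬ of 0.27 = 0 (operand ≠ 0)
((¬x ∨ y) ∧ ¬(y ∧ x)) = min(0.27, 0) = 0
¬((¬x ∨ y) ∧ ¬(y ∧ x)): Gödel ¬ of 0 = 1 (operand is 0)
(x ∧ y) = min(0.46, 0.27) = 0.27
¬(x ∧ y): Gödel ¬ of 0.27 = 0 (operand ≠ 0)
(x ∨ ¬(x ∧ y)) = max(0.46, 0) = 0.46
(x ∧ (x ∨ ¬(x ∧ y))) = min(0.46, 0.46) = 0.46
(y ∧ x) = min(0.27, 0.46) = 0.27
((y ∧ x) ⊃ x): 0.27 ≤ 0.46, so result = 1
(x ⊃ x): 0.46 ≤ 0.46, so result = 1
(((y ∧ x) ⊃ x) ⊃ (x ⊃ x)): 1 ≤ 1, so result = 1
((x ∧ (x ∨ ¬(x ∧ y))) ∧ (((y ∧ x) ⊃ x) ⊃ (x ⊃ x))) = min(0.46, 1) = 0.46
(¬((¬x ∨ y) ∧ ¬(y ∧ x)) ⊃ ((x ∧ (x ∨ ¬(x ∧ y))) ∧ (((y ∧ x) ⊃ x) ⊃ (x ⊃ x)))): 1 > 0.46, so result = 0.46
((¬((¬x ∨ y) ∧ ¬(y ∧ x)) ⊃ ((x ∧ (x ∨ ¬(x ∧ y))) ∧ (((y ∧ x) ⊃ x) ⊃ (x ⊃ x)))) ∧ y) = min(0.46, 0.27) = 0.27

0.27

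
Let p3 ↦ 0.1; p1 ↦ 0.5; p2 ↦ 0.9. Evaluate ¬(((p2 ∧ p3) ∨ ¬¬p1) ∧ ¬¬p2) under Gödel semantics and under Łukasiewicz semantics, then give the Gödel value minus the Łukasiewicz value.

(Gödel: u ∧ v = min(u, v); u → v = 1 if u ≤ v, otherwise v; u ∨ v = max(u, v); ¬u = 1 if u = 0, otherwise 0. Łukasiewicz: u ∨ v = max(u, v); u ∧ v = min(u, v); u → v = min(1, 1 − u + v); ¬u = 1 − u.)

Gödel evaluation:
  (p2 ∧ p3) = min(0.9, 0.1) = 0.1
  ¬p1: Gödel ¬ of 0.5 = 0 (operand ≠ 0)
  ¬¬p1: Gödel ¬ of 0 = 1 (operand is 0)
  ((p2 ∧ p3) ∨ ¬¬p1) = max(0.1, 1) = 1
  ¬p2: Gödel ¬ of 0.9 = 0 (operand ≠ 0)
  ¬¬p2: Gödel ¬ of 0 = 1 (operand is 0)
  (((p2 ∧ p3) ∨ ¬¬p1) ∧ ¬¬p2) = min(1, 1) = 1
  ¬(((p2 ∧ p3) ∨ ¬¬p1) ∧ ¬¬p2): Gödel ¬ of 1 = 0 (operand ≠ 0)
  Gödel value = 0
Łukasiewicz evaluation:
  (p2 ∧ p3) = min(0.9, 0.1) = 0.1
  ¬p1: Łukasiewicz ¬ gives 1 − 0.5 = 0.5
  ¬¬p1: Łukasiewicz ¬ gives 1 − 0.5 = 0.5
  ((p2 ∧ p3) ∨ ¬¬p1) = max(0.1, 0.5) = 0.5
  ¬p2: Łukasiewicz ¬ gives 1 − 0.9 = 0.1
  ¬¬p2: Łukasiewicz ¬ gives 1 − 0.1 = 0.9
  (((p2 ∧ p3) ∨ ¬¬p1) ∧ ¬¬p2) = min(0.5, 0.9) = 0.5
  ¬(((p2 ∧ p3) ∨ ¬¬p1) ∧ ¬¬p2): Łukasiewicz ¬ gives 1 − 0.5 = 0.5
  Łukasiewicz value = 0.5
Difference: 0 − 0.5 = -0.50

-0.50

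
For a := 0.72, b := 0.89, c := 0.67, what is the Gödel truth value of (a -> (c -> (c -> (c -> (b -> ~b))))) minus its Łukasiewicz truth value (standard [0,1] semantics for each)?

-1.00

Gödel evaluation:
  ~b: Gödel ¬ of 0.89 = 0 (operand ≠ 0)
  (b -> ~b): 0.89 > 0, so result = 0
  (c -> (b -> ~b)): 0.67 > 0, so result = 0
  (c -> (c -> (b -> ~b))): 0.67 > 0, so result = 0
  (c -> (c -> (c -> (b -> ~b)))): 0.67 > 0, so result = 0
  (a -> (c -> (c -> (c -> (b -> ~b))))): 0.72 > 0, so result = 0
  Gödel value = 0
Łukasiewicz evaluation:
  ~b: Łukasiewicz ¬ gives 1 − 0.89 = 0.11
  (b -> ~b): min(1, 1 − 0.89 + 0.11) = 0.22
  (c -> (b -> ~b)): min(1, 1 − 0.67 + 0.22) = 0.55
  (c -> (c -> (b -> ~b))): min(1, 1 − 0.67 + 0.55) = 0.88
  (c -> (c -> (c -> (b -> ~b)))): min(1, 1 − 0.67 + 0.88) = 1
  (a -> (c -> (c -> (c -> (b -> ~b))))): min(1, 1 − 0.72 + 1) = 1
  Łukasiewicz value = 1
Difference: 0 − 1 = -1.00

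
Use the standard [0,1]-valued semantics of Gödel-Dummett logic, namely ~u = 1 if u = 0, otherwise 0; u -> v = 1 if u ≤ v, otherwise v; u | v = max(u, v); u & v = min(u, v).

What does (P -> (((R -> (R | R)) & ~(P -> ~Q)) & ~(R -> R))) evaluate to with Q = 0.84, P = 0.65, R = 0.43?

0.00

(R | R) = max(0.43, 0.43) = 0.43
(R -> (R | R)): 0.43 ≤ 0.43, so result = 1
~Q: Gödel ¬ of 0.84 = 0 (operand ≠ 0)
(P -> ~Q): 0.65 > 0, so result = 0
~(P -> ~Q): Gödel ¬ of 0 = 1 (operand is 0)
((R -> (R | R)) & ~(P -> ~Q)) = min(1, 1) = 1
(R -> R): 0.43 ≤ 0.43, so result = 1
~(R -> R): Gödel ¬ of 1 = 0 (operand ≠ 0)
(((R -> (R | R)) & ~(P -> ~Q)) & ~(R -> R)) = min(1, 0) = 0
(P -> (((R -> (R | R)) & ~(P -> ~Q)) & ~(R -> R))): 0.65 > 0, so result = 0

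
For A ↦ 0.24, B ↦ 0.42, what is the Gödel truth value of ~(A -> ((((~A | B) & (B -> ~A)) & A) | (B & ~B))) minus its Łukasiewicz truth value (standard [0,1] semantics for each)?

1.00

Gödel evaluation:
  ~A: Gödel ¬ of 0.24 = 0 (operand ≠ 0)
  (~A | B) = max(0, 0.42) = 0.42
  ~A: Gödel ¬ of 0.24 = 0 (operand ≠ 0)
  (B -> ~A): 0.42 > 0, so result = 0
  ((~A | B) & (B -> ~A)) = min(0.42, 0) = 0
  (((~A | B) & (B -> ~A)) & A) = min(0, 0.24) = 0
  ~B: Gödel ¬ of 0.42 = 0 (operand ≠ 0)
  (B & ~B) = min(0.42, 0) = 0
  ((((~A | B) & (B -> ~A)) & A) | (B & ~B)) = max(0, 0) = 0
  (A -> ((((~A | B) & (B -> ~A)) & A) | (B & ~B))): 0.24 > 0, so result = 0
  ~(A -> ((((~A | B) & (B -> ~A)) & A) | (B & ~B))): Gödel ¬ of 0 = 1 (operand is 0)
  Gödel value = 1
Łukasiewicz evaluation:
  ~A: Łukasiewicz ¬ gives 1 − 0.24 = 0.76
  (~A | B) = max(0.76, 0.42) = 0.76
  ~A: Łukasiewicz ¬ gives 1 − 0.24 = 0.76
  (B -> ~A): min(1, 1 − 0.42 + 0.76) = 1
  ((~A | B) & (B -> ~A)) = min(0.76, 1) = 0.76
  (((~A | B) & (B -> ~A)) & A) = min(0.76, 0.24) = 0.24
  ~B: Łukasiewicz ¬ gives 1 − 0.42 = 0.58
  (B & ~B) = min(0.42, 0.58) = 0.42
  ((((~A | B) & (B -> ~A)) & A) | (B & ~B)) = max(0.24, 0.42) = 0.42
  (A -> ((((~A | B) & (B -> ~A)) & A) | (B & ~B))): min(1, 1 − 0.24 + 0.42) = 1
  ~(A -> ((((~A | B) & (B -> ~A)) & A) | (B & ~B))): Łukasiewicz ¬ gives 1 − 1 = 0
  Łukasiewicz value = 0
Difference: 1 − 0 = 1.00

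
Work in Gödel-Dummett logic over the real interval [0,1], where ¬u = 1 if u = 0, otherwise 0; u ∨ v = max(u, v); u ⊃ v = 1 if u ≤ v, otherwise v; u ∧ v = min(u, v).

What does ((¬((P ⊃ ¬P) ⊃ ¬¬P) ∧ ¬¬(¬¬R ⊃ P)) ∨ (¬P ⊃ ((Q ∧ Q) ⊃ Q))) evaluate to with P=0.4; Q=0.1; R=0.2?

¬P: Gödel ¬ of 0.4 = 0 (operand ≠ 0)
(P ⊃ ¬P): 0.4 > 0, so result = 0
¬P: Gödel ¬ of 0.4 = 0 (operand ≠ 0)
¬¬P: Gödel ¬ of 0 = 1 (operand is 0)
((P ⊃ ¬P) ⊃ ¬¬P): 0 ≤ 1, so result = 1
¬((P ⊃ ¬P) ⊃ ¬¬P): Gödel ¬ of 1 = 0 (operand ≠ 0)
¬R: Gödel ¬ of 0.2 = 0 (operand ≠ 0)
¬¬R: Gödel ¬ of 0 = 1 (operand is 0)
(¬¬R ⊃ P): 1 > 0.4, so result = 0.4
¬(¬¬R ⊃ P): Gödel ¬ of 0.4 = 0 (operand ≠ 0)
¬¬(¬¬R ⊃ P): Gödel ¬ of 0 = 1 (operand is 0)
(¬((P ⊃ ¬P) ⊃ ¬¬P) ∧ ¬¬(¬¬R ⊃ P)) = min(0, 1) = 0
¬P: Gödel ¬ of 0.4 = 0 (operand ≠ 0)
(Q ∧ Q) = min(0.1, 0.1) = 0.1
((Q ∧ Q) ⊃ Q): 0.1 ≤ 0.1, so result = 1
(¬P ⊃ ((Q ∧ Q) ⊃ Q)): 0 ≤ 1, so result = 1
((¬((P ⊃ ¬P) ⊃ ¬¬P) ∧ ¬¬(¬¬R ⊃ P)) ∨ (¬P ⊃ ((Q ∧ Q) ⊃ Q))) = max(0, 1) = 1

1.00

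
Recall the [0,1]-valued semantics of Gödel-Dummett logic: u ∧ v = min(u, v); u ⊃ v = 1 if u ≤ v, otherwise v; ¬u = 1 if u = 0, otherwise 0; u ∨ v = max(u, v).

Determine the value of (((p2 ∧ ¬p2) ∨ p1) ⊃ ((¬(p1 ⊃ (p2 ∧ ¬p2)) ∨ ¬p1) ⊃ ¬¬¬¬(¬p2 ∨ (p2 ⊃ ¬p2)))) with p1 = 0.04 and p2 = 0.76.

¬p2: Gödel ¬ of 0.76 = 0 (operand ≠ 0)
(p2 ∧ ¬p2) = min(0.76, 0) = 0
((p2 ∧ ¬p2) ∨ p1) = max(0, 0.04) = 0.04
¬p2: Gödel ¬ of 0.76 = 0 (operand ≠ 0)
(p2 ∧ ¬p2) = min(0.76, 0) = 0
(p1 ⊃ (p2 ∧ ¬p2)): 0.04 > 0, so result = 0
¬(p1 ⊃ (p2 ∧ ¬p2)): Gödel ¬ of 0 = 1 (operand is 0)
¬p1: Gödel ¬ of 0.04 = 0 (operand ≠ 0)
(¬(p1 ⊃ (p2 ∧ ¬p2)) ∨ ¬p1) = max(1, 0) = 1
¬p2: Gödel ¬ of 0.76 = 0 (operand ≠ 0)
¬p2: Gödel ¬ of 0.76 = 0 (operand ≠ 0)
(p2 ⊃ ¬p2): 0.76 > 0, so result = 0
(¬p2 ∨ (p2 ⊃ ¬p2)) = max(0, 0) = 0
¬(¬p2 ∨ (p2 ⊃ ¬p2)): Gödel ¬ of 0 = 1 (operand is 0)
¬¬(¬p2 ∨ (p2 ⊃ ¬p2)): Gödel ¬ of 1 = 0 (operand ≠ 0)
¬¬¬(¬p2 ∨ (p2 ⊃ ¬p2)): Gödel ¬ of 0 = 1 (operand is 0)
¬¬¬¬(¬p2 ∨ (p2 ⊃ ¬p2)): Gödel ¬ of 1 = 0 (operand ≠ 0)
((¬(p1 ⊃ (p2 ∧ ¬p2)) ∨ ¬p1) ⊃ ¬¬¬¬(¬p2 ∨ (p2 ⊃ ¬p2))): 1 > 0, so result = 0
(((p2 ∧ ¬p2) ∨ p1) ⊃ ((¬(p1 ⊃ (p2 ∧ ¬p2)) ∨ ¬p1) ⊃ ¬¬¬¬(¬p2 ∨ (p2 ⊃ ¬p2)))): 0.04 > 0, so result = 0

0.00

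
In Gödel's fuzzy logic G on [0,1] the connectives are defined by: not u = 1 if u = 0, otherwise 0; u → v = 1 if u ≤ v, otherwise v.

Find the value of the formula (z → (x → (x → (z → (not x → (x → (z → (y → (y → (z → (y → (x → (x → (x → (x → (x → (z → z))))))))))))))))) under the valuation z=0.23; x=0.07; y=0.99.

not x: Gödel ¬ of 0.07 = 0 (operand ≠ 0)
(z → z): 0.23 ≤ 0.23, so result = 1
(x → (z → z)): 0.07 ≤ 1, so result = 1
(x → (x → (z → z))): 0.07 ≤ 1, so result = 1
(x → (x → (x → (z → z)))): 0.07 ≤ 1, so result = 1
(x → (x → (x → (x → (z → z))))): 0.07 ≤ 1, so result = 1
(x → (x → (x → (x → (x → (z → z)))))): 0.07 ≤ 1, so result = 1
(y → (x → (x → (x → (x → (x → (z → z))))))): 0.99 ≤ 1, so result = 1
(z → (y → (x → (x → (x → (x → (x → (z → z)))))))): 0.23 ≤ 1, so result = 1
(y → (z → (y → (x → (x → (x → (x → (x → (z → z))))))))): 0.99 ≤ 1, so result = 1
(y → (y → (z → (y → (x → (x → (x → (x → (x → (z → z)))))))))): 0.99 ≤ 1, so result = 1
(z → (y → (y → (z → (y → (x → (x → (x → (x → (x → (z → z))))))))))): 0.23 ≤ 1, so result = 1
(x → (z → (y → (y → (z → (y → (x → (x → (x → (x → (x → (z → z)))))))))))): 0.07 ≤ 1, so result = 1
(not x → (x → (z → (y → (y → (z → (y → (x → (x → (x → (x → (x → (z → z))))))))))))): 0 ≤ 1, so result = 1
(z → (not x → (x → (z → (y → (y → (z → (y → (x → (x → (x → (x → (x → (z → z)))))))))))))): 0.23 ≤ 1, so result = 1
(x → (z → (not x → (x → (z → (y → (y → (z → (y → (x → (x → (x → (x → (x → (z → z))))))))))))))): 0.07 ≤ 1, so result = 1
(x → (x → (z → (not x → (x → (z → (y → (y → (z → (y → (x → (x → (x → (x → (x → (z → z)))))))))))))))): 0.07 ≤ 1, so result = 1
(z → (x → (x → (z → (not x → (x → (z → (y → (y → (z → (y → (x → (x → (x → (x → (x → (z → z))))))))))))))))): 0.23 ≤ 1, so result = 1

1.00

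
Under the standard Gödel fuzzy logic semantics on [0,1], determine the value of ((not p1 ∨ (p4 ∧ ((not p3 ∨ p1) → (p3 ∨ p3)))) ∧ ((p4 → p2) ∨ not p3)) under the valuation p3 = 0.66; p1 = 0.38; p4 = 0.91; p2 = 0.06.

0.06

not p1: Gödel ¬ of 0.38 = 0 (operand ≠ 0)
not p3: Gödel ¬ of 0.66 = 0 (operand ≠ 0)
(not p3 ∨ p1) = max(0, 0.38) = 0.38
(p3 ∨ p3) = max(0.66, 0.66) = 0.66
((not p3 ∨ p1) → (p3 ∨ p3)): 0.38 ≤ 0.66, so result = 1
(p4 ∧ ((not p3 ∨ p1) → (p3 ∨ p3))) = min(0.91, 1) = 0.91
(not p1 ∨ (p4 ∧ ((not p3 ∨ p1) → (p3 ∨ p3)))) = max(0, 0.91) = 0.91
(p4 → p2): 0.91 > 0.06, so result = 0.06
not p3: Gödel ¬ of 0.66 = 0 (operand ≠ 0)
((p4 → p2) ∨ not p3) = max(0.06, 0) = 0.06
((not p1 ∨ (p4 ∧ ((not p3 ∨ p1) → (p3 ∨ p3)))) ∧ ((p4 → p2) ∨ not p3)) = min(0.91, 0.06) = 0.06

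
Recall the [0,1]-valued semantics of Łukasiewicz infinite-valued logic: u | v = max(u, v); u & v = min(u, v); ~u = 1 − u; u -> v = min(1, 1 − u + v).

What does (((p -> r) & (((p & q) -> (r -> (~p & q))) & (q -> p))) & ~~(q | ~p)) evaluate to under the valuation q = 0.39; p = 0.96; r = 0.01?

(p -> r): min(1, 1 − 0.96 + 0.01) = 0.05
(p & q) = min(0.96, 0.39) = 0.39
~p: Łukasiewicz ¬ gives 1 − 0.96 = 0.04
(~p & q) = min(0.04, 0.39) = 0.04
(r -> (~p & q)): min(1, 1 − 0.01 + 0.04) = 1
((p & q) -> (r -> (~p & q))): min(1, 1 − 0.39 + 1) = 1
(q -> p): min(1, 1 − 0.39 + 0.96) = 1
(((p & q) -> (r -> (~p & q))) & (q -> p)) = min(1, 1) = 1
((p -> r) & (((p & q) -> (r -> (~p & q))) & (q -> p))) = min(0.05, 1) = 0.05
~p: Łukasiewicz ¬ gives 1 − 0.96 = 0.04
(q | ~p) = max(0.39, 0.04) = 0.39
~(q | ~p): Łukasiewicz ¬ gives 1 − 0.39 = 0.61
~~(q | ~p): Łukasiewicz ¬ gives 1 − 0.61 = 0.39
(((p -> r) & (((p & q) -> (r -> (~p & q))) & (q -> p))) & ~~(q | ~p)) = min(0.05, 0.39) = 0.05

0.05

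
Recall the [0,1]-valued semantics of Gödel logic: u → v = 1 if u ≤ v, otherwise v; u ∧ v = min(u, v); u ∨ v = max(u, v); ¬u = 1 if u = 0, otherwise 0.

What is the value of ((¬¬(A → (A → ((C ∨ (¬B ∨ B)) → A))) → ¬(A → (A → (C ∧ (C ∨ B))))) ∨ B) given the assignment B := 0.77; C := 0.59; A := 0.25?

¬B: Gödel ¬ of 0.77 = 0 (operand ≠ 0)
(¬B ∨ B) = max(0, 0.77) = 0.77
(C ∨ (¬B ∨ B)) = max(0.59, 0.77) = 0.77
((C ∨ (¬B ∨ B)) → A): 0.77 > 0.25, so result = 0.25
(A → ((C ∨ (¬B ∨ B)) → A)): 0.25 ≤ 0.25, so result = 1
(A → (A → ((C ∨ (¬B ∨ B)) → A))): 0.25 ≤ 1, so result = 1
¬(A → (A → ((C ∨ (¬B ∨ B)) → A))): Gödel ¬ of 1 = 0 (operand ≠ 0)
¬¬(A → (A → ((C ∨ (¬B ∨ B)) → A))): Gödel ¬ of 0 = 1 (operand is 0)
(C ∨ B) = max(0.59, 0.77) = 0.77
(C ∧ (C ∨ B)) = min(0.59, 0.77) = 0.59
(A → (C ∧ (C ∨ B))): 0.25 ≤ 0.59, so result = 1
(A → (A → (C ∧ (C ∨ B)))): 0.25 ≤ 1, so result = 1
¬(A → (A → (C ∧ (C ∨ B)))): Gödel ¬ of 1 = 0 (operand ≠ 0)
(¬¬(A → (A → ((C ∨ (¬B ∨ B)) → A))) → ¬(A → (A → (C ∧ (C ∨ B))))): 1 > 0, so result = 0
((¬¬(A → (A → ((C ∨ (¬B ∨ B)) → A))) → ¬(A → (A → (C ∧ (C ∨ B))))) ∨ B) = max(0, 0.77) = 0.77

0.77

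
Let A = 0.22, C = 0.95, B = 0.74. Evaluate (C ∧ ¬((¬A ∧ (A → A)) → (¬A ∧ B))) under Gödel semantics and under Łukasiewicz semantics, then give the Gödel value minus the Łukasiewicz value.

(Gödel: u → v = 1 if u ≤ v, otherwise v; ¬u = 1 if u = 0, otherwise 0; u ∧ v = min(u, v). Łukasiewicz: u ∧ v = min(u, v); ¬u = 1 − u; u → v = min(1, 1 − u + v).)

-0.04

Gödel evaluation:
  ¬A: Gödel ¬ of 0.22 = 0 (operand ≠ 0)
  (A → A): 0.22 ≤ 0.22, so result = 1
  (¬A ∧ (A → A)) = min(0, 1) = 0
  ¬A: Gödel ¬ of 0.22 = 0 (operand ≠ 0)
  (¬A ∧ B) = min(0, 0.74) = 0
  ((¬A ∧ (A → A)) → (¬A ∧ B)): 0 ≤ 0, so result = 1
  ¬((¬A ∧ (A → A)) → (¬A ∧ B)): Gödel ¬ of 1 = 0 (operand ≠ 0)
  (C ∧ ¬((¬A ∧ (A → A)) → (¬A ∧ B))) = min(0.95, 0) = 0
  Gödel value = 0
Łukasiewicz evaluation:
  ¬A: Łukasiewicz ¬ gives 1 − 0.22 = 0.78
  (A → A): min(1, 1 − 0.22 + 0.22) = 1
  (¬A ∧ (A → A)) = min(0.78, 1) = 0.78
  ¬A: Łukasiewicz ¬ gives 1 − 0.22 = 0.78
  (¬A ∧ B) = min(0.78, 0.74) = 0.74
  ((¬A ∧ (A → A)) → (¬A ∧ B)): min(1, 1 − 0.78 + 0.74) = 0.96
  ¬((¬A ∧ (A → A)) → (¬A ∧ B)): Łukasiewicz ¬ gives 1 − 0.96 = 0.04
  (C ∧ ¬((¬A ∧ (A → A)) → (¬A ∧ B))) = min(0.95, 0.04) = 0.04
  Łukasiewicz value = 0.04
Difference: 0 − 0.04 = -0.04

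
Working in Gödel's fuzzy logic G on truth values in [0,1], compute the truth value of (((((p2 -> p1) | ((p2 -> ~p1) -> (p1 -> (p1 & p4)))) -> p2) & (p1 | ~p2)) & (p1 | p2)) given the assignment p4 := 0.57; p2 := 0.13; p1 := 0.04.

0.04

(p2 -> p1): 0.13 > 0.04, so result = 0.04
~p1: Gödel ¬ of 0.04 = 0 (operand ≠ 0)
(p2 -> ~p1): 0.13 > 0, so result = 0
(p1 & p4) = min(0.04, 0.57) = 0.04
(p1 -> (p1 & p4)): 0.04 ≤ 0.04, so result = 1
((p2 -> ~p1) -> (p1 -> (p1 & p4))): 0 ≤ 1, so result = 1
((p2 -> p1) | ((p2 -> ~p1) -> (p1 -> (p1 & p4)))) = max(0.04, 1) = 1
(((p2 -> p1) | ((p2 -> ~p1) -> (p1 -> (p1 & p4)))) -> p2): 1 > 0.13, so result = 0.13
~p2: Gödel ¬ of 0.13 = 0 (operand ≠ 0)
(p1 | ~p2) = max(0.04, 0) = 0.04
((((p2 -> p1) | ((p2 -> ~p1) -> (p1 -> (p1 & p4)))) -> p2) & (p1 | ~p2)) = min(0.13, 0.04) = 0.04
(p1 | p2) = max(0.04, 0.13) = 0.13
(((((p2 -> p1) | ((p2 -> ~p1) -> (p1 -> (p1 & p4)))) -> p2) & (p1 | ~p2)) & (p1 | p2)) = min(0.04, 0.13) = 0.04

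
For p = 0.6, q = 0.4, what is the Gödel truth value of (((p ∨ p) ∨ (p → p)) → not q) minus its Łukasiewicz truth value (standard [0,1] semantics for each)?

-0.60

Gödel evaluation:
  (p ∨ p) = max(0.6, 0.6) = 0.6
  (p → p): 0.6 ≤ 0.6, so result = 1
  ((p ∨ p) ∨ (p → p)) = max(0.6, 1) = 1
  not q: Gödel ¬ of 0.4 = 0 (operand ≠ 0)
  (((p ∨ p) ∨ (p → p)) → not q): 1 > 0, so result = 0
  Gödel value = 0
Łukasiewicz evaluation:
  (p ∨ p) = max(0.6, 0.6) = 0.6
  (p → p): min(1, 1 − 0.6 + 0.6) = 1
  ((p ∨ p) ∨ (p → p)) = max(0.6, 1) = 1
  not q: Łukasiewicz ¬ gives 1 − 0.4 = 0.6
  (((p ∨ p) ∨ (p → p)) → not q): min(1, 1 − 1 + 0.6) = 0.6
  Łukasiewicz value = 0.6
Difference: 0 − 0.6 = -0.60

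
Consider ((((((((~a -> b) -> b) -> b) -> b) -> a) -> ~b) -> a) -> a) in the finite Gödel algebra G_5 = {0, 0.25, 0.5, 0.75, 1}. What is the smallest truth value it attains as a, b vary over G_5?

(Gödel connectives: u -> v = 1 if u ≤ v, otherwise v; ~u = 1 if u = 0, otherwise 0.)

0.25

The minimum is attained at a = 0.25, b = 0.25:
  ~a: Gödel ¬ of 0.25 = 0 (operand ≠ 0)
  (~a -> b): 0 ≤ 0.25, so result = 1
  ((~a -> b) -> b): 1 > 0.25, so result = 0.25
  (((~a -> b) -> b) -> b): 0.25 ≤ 0.25, so result = 1
  ((((~a -> b) -> b) -> b) -> b): 1 > 0.25, so result = 0.25
  (((((~a -> b) -> b) -> b) -> b) -> a): 0.25 ≤ 0.25, so result = 1
  ~b: Gödel ¬ of 0.25 = 0 (operand ≠ 0)
  ((((((~a -> b) -> b) -> b) -> b) -> a) -> ~b): 1 > 0, so result = 0
  (((((((~a -> b) -> b) -> b) -> b) -> a) -> ~b) -> a): 0 ≤ 0.25, so result = 1
  ((((((((~a -> b) -> b) -> b) -> b) -> a) -> ~b) -> a) -> a): 1 > 0.25, so result = 0.25
Checking all 25 assignments confirms none give a value below 0.25.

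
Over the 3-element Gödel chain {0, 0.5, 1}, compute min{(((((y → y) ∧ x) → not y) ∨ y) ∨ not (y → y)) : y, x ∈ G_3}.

0.50

The minimum is attained at y = 0.5, x = 0.5:
  (y → y): 0.5 ≤ 0.5, so result = 1
  ((y → y) ∧ x) = min(1, 0.5) = 0.5
  not y: Gödel ¬ of 0.5 = 0 (operand ≠ 0)
  (((y → y) ∧ x) → not y): 0.5 > 0, so result = 0
  ((((y → y) ∧ x) → not y) ∨ y) = max(0, 0.5) = 0.5
  (y → y): 0.5 ≤ 0.5, so result = 1
  not (y → y): Gödel ¬ of 1 = 0 (operand ≠ 0)
  (((((y → y) ∧ x) → not y) ∨ y) ∨ not (y → y)) = max(0.5, 0) = 0.5
Checking all 9 assignments confirms none give a value below 0.50.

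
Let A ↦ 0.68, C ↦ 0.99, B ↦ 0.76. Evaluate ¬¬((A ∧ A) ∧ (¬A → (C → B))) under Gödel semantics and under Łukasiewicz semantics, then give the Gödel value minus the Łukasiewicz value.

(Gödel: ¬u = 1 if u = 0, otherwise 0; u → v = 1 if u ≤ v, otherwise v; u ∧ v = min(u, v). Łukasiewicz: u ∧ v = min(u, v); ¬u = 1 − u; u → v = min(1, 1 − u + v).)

0.32

Gödel evaluation:
  (A ∧ A) = min(0.68, 0.68) = 0.68
  ¬A: Gödel ¬ of 0.68 = 0 (operand ≠ 0)
  (C → B): 0.99 > 0.76, so result = 0.76
  (¬A → (C → B)): 0 ≤ 0.76, so result = 1
  ((A ∧ A) ∧ (¬A → (C → B))) = min(0.68, 1) = 0.68
  ¬((A ∧ A) ∧ (¬A → (C → B))): Gödel ¬ of 0.68 = 0 (operand ≠ 0)
  ¬¬((A ∧ A) ∧ (¬A → (C → B))): Gödel ¬ of 0 = 1 (operand is 0)
  Gödel value = 1
Łukasiewicz evaluation:
  (A ∧ A) = min(0.68, 0.68) = 0.68
  ¬A: Łukasiewicz ¬ gives 1 − 0.68 = 0.32
  (C → B): min(1, 1 − 0.99 + 0.76) = 0.77
  (¬A → (C → B)): min(1, 1 − 0.32 + 0.77) = 1
  ((A ∧ A) ∧ (¬A → (C → B))) = min(0.68, 1) = 0.68
  ¬((A ∧ A) ∧ (¬A → (C → B))): Łukasiewicz ¬ gives 1 − 0.68 = 0.32
  ¬¬((A ∧ A) ∧ (¬A → (C → B))): Łukasiewicz ¬ gives 1 − 0.32 = 0.68
  Łukasiewicz value = 0.68
Difference: 1 − 0.68 = 0.32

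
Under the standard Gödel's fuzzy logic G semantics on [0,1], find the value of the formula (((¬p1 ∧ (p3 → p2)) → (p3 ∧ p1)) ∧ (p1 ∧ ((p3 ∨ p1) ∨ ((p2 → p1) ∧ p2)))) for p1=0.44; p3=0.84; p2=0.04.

0.44

¬p1: Gödel ¬ of 0.44 = 0 (operand ≠ 0)
(p3 → p2): 0.84 > 0.04, so result = 0.04
(¬p1 ∧ (p3 → p2)) = min(0, 0.04) = 0
(p3 ∧ p1) = min(0.84, 0.44) = 0.44
((¬p1 ∧ (p3 → p2)) → (p3 ∧ p1)): 0 ≤ 0.44, so result = 1
(p3 ∨ p1) = max(0.84, 0.44) = 0.84
(p2 → p1): 0.04 ≤ 0.44, so result = 1
((p2 → p1) ∧ p2) = min(1, 0.04) = 0.04
((p3 ∨ p1) ∨ ((p2 → p1) ∧ p2)) = max(0.84, 0.04) = 0.84
(p1 ∧ ((p3 ∨ p1) ∨ ((p2 → p1) ∧ p2))) = min(0.44, 0.84) = 0.44
(((¬p1 ∧ (p3 → p2)) → (p3 ∧ p1)) ∧ (p1 ∧ ((p3 ∨ p1) ∨ ((p2 → p1) ∧ p2)))) = min(1, 0.44) = 0.44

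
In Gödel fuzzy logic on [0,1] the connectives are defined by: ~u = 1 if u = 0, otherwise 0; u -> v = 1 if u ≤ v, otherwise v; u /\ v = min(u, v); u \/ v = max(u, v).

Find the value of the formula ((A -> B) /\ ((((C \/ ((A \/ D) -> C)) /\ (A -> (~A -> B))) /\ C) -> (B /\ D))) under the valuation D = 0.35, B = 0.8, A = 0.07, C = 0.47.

0.35

(A -> B): 0.07 ≤ 0.8, so result = 1
(A \/ D) = max(0.07, 0.35) = 0.35
((A \/ D) -> C): 0.35 ≤ 0.47, so result = 1
(C \/ ((A \/ D) -> C)) = max(0.47, 1) = 1
~A: Gödel ¬ of 0.07 = 0 (operand ≠ 0)
(~A -> B): 0 ≤ 0.8, so result = 1
(A -> (~A -> B)): 0.07 ≤ 1, so result = 1
((C \/ ((A \/ D) -> C)) /\ (A -> (~A -> B))) = min(1, 1) = 1
(((C \/ ((A \/ D) -> C)) /\ (A -> (~A -> B))) /\ C) = min(1, 0.47) = 0.47
(B /\ D) = min(0.8, 0.35) = 0.35
((((C \/ ((A \/ D) -> C)) /\ (A -> (~A -> B))) /\ C) -> (B /\ D)): 0.47 > 0.35, so result = 0.35
((A -> B) /\ ((((C \/ ((A \/ D) -> C)) /\ (A -> (~A -> B))) /\ C) -> (B /\ D))) = min(1, 0.35) = 0.35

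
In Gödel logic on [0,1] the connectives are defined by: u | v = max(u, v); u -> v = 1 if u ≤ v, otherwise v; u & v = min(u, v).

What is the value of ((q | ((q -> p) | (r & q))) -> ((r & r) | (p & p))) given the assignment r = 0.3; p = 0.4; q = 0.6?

(q -> p): 0.6 > 0.4, so result = 0.4
(r & q) = min(0.3, 0.6) = 0.3
((q -> p) | (r & q)) = max(0.4, 0.3) = 0.4
(q | ((q -> p) | (r & q))) = max(0.6, 0.4) = 0.6
(r & r) = min(0.3, 0.3) = 0.3
(p & p) = min(0.4, 0.4) = 0.4
((r & r) | (p & p)) = max(0.3, 0.4) = 0.4
((q | ((q -> p) | (r & q))) -> ((r & r) | (p & p))): 0.6 > 0.4, so result = 0.4

0.40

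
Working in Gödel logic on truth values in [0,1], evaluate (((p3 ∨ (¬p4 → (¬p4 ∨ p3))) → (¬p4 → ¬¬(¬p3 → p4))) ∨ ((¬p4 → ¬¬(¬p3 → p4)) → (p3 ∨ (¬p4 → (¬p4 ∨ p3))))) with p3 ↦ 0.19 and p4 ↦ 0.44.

¬p4: Gödel ¬ of 0.44 = 0 (operand ≠ 0)
¬p4: Gödel ¬ of 0.44 = 0 (operand ≠ 0)
(¬p4 ∨ p3) = max(0, 0.19) = 0.19
(¬p4 → (¬p4 ∨ p3)): 0 ≤ 0.19, so result = 1
(p3 ∨ (¬p4 → (¬p4 ∨ p3))) = max(0.19, 1) = 1
¬p4: Gödel ¬ of 0.44 = 0 (operand ≠ 0)
¬p3: Gödel ¬ of 0.19 = 0 (operand ≠ 0)
(¬p3 → p4): 0 ≤ 0.44, so result = 1
¬(¬p3 → p4): Gödel ¬ of 1 = 0 (operand ≠ 0)
¬¬(¬p3 → p4): Gödel ¬ of 0 = 1 (operand is 0)
(¬p4 → ¬¬(¬p3 → p4)): 0 ≤ 1, so result = 1
((p3 ∨ (¬p4 → (¬p4 ∨ p3))) → (¬p4 → ¬¬(¬p3 → p4))): 1 ≤ 1, so result = 1
¬p4: Gödel ¬ of 0.44 = 0 (operand ≠ 0)
¬p3: Gödel ¬ of 0.19 = 0 (operand ≠ 0)
(¬p3 → p4): 0 ≤ 0.44, so result = 1
¬(¬p3 → p4): Gödel ¬ of 1 = 0 (operand ≠ 0)
¬¬(¬p3 → p4): Gödel ¬ of 0 = 1 (operand is 0)
(¬p4 → ¬¬(¬p3 → p4)): 0 ≤ 1, so result = 1
¬p4: Gödel ¬ of 0.44 = 0 (operand ≠ 0)
¬p4: Gödel ¬ of 0.44 = 0 (operand ≠ 0)
(¬p4 ∨ p3) = max(0, 0.19) = 0.19
(¬p4 → (¬p4 ∨ p3)): 0 ≤ 0.19, so result = 1
(p3 ∨ (¬p4 → (¬p4 ∨ p3))) = max(0.19, 1) = 1
((¬p4 → ¬¬(¬p3 → p4)) → (p3 ∨ (¬p4 → (¬p4 ∨ p3)))): 1 ≤ 1, so result = 1
(((p3 ∨ (¬p4 → (¬p4 ∨ p3))) → (¬p4 → ¬¬(¬p3 → p4))) ∨ ((¬p4 → ¬¬(¬p3 → p4)) → (p3 ∨ (¬p4 → (¬p4 ∨ p3))))) = max(1, 1) = 1

1.00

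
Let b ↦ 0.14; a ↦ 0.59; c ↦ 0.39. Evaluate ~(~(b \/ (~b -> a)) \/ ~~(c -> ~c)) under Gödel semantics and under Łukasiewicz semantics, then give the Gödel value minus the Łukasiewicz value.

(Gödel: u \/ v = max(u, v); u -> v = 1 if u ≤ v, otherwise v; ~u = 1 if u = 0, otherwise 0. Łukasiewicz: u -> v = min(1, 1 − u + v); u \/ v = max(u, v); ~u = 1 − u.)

1.00

Gödel evaluation:
  ~b: Gödel ¬ of 0.14 = 0 (operand ≠ 0)
  (~b -> a): 0 ≤ 0.59, so result = 1
  (b \/ (~b -> a)) = max(0.14, 1) = 1
  ~(b \/ (~b -> a)): Gödel ¬ of 1 = 0 (operand ≠ 0)
  ~c: Gödel ¬ of 0.39 = 0 (operand ≠ 0)
  (c -> ~c): 0.39 > 0, so result = 0
  ~(c -> ~c): Gödel ¬ of 0 = 1 (operand is 0)
  ~~(c -> ~c): Gödel ¬ of 1 = 0 (operand ≠ 0)
  (~(b \/ (~b -> a)) \/ ~~(c -> ~c)) = max(0, 0) = 0
  ~(~(b \/ (~b -> a)) \/ ~~(c -> ~c)): Gödel ¬ of 0 = 1 (operand is 0)
  Gödel value = 1
Łukasiewicz evaluation:
  ~b: Łukasiewicz ¬ gives 1 − 0.14 = 0.86
  (~b -> a): min(1, 1 − 0.86 + 0.59) = 0.73
  (b \/ (~b -> a)) = max(0.14, 0.73) = 0.73
  ~(b \/ (~b -> a)): Łukasiewicz ¬ gives 1 − 0.73 = 0.27
  ~c: Łukasiewicz ¬ gives 1 − 0.39 = 0.61
  (c -> ~c): min(1, 1 − 0.39 + 0.61) = 1
  ~(c -> ~c): Łukasiewicz ¬ gives 1 − 1 = 0
  ~~(c -> ~c): Łukasiewicz ¬ gives 1 − 0 = 1
  (~(b \/ (~b -> a)) \/ ~~(c -> ~c)) = max(0.27, 1) = 1
  ~(~(b \/ (~b -> a)) \/ ~~(c -> ~c)): Łukasiewicz ¬ gives 1 − 1 = 0
  Łukasiewicz value = 0
Difference: 1 − 0 = 1.00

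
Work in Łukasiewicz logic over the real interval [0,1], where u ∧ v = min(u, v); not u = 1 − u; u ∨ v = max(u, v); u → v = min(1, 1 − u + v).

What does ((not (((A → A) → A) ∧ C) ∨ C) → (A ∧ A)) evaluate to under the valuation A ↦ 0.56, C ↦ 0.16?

(A → A): min(1, 1 − 0.56 + 0.56) = 1
((A → A) → A): min(1, 1 − 1 + 0.56) = 0.56
(((A → A) → A) ∧ C) = min(0.56, 0.16) = 0.16
not (((A → A) → A) ∧ C): Łukasiewicz ¬ gives 1 − 0.16 = 0.84
(not (((A → A) → A) ∧ C) ∨ C) = max(0.84, 0.16) = 0.84
(A ∧ A) = min(0.56, 0.56) = 0.56
((not (((A → A) → A) ∧ C) ∨ C) → (A ∧ A)): min(1, 1 − 0.84 + 0.56) = 0.72

0.72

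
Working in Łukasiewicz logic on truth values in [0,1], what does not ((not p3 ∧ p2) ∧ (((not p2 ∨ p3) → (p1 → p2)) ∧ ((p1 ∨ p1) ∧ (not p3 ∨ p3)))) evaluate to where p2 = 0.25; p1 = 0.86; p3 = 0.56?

0.75

not p3: Łukasiewicz ¬ gives 1 − 0.56 = 0.44
(not p3 ∧ p2) = min(0.44, 0.25) = 0.25
not p2: Łukasiewicz ¬ gives 1 − 0.25 = 0.75
(not p2 ∨ p3) = max(0.75, 0.56) = 0.75
(p1 → p2): min(1, 1 − 0.86 + 0.25) = 0.39
((not p2 ∨ p3) → (p1 → p2)): min(1, 1 − 0.75 + 0.39) = 0.64
(p1 ∨ p1) = max(0.86, 0.86) = 0.86
not p3: Łukasiewicz ¬ gives 1 − 0.56 = 0.44
(not p3 ∨ p3) = max(0.44, 0.56) = 0.56
((p1 ∨ p1) ∧ (not p3 ∨ p3)) = min(0.86, 0.56) = 0.56
(((not p2 ∨ p3) → (p1 → p2)) ∧ ((p1 ∨ p1) ∧ (not p3 ∨ p3))) = min(0.64, 0.56) = 0.56
((not p3 ∧ p2) ∧ (((not p2 ∨ p3) → (p1 → p2)) ∧ ((p1 ∨ p1) ∧ (not p3 ∨ p3)))) = min(0.25, 0.56) = 0.25
not ((not p3 ∧ p2) ∧ (((not p2 ∨ p3) → (p1 → p2)) ∧ ((p1 ∨ p1) ∧ (not p3 ∨ p3)))): Łukasiewicz ¬ gives 1 − 0.25 = 0.75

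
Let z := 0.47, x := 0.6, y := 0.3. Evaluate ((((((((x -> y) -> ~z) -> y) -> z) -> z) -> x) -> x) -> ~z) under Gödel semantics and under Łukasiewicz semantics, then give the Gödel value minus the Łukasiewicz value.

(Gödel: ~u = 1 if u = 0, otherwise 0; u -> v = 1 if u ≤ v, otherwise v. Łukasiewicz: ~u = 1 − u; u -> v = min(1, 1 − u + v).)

Gödel evaluation:
  (x -> y): 0.6 > 0.3, so result = 0.3
  ~z: Gödel ¬ of 0.47 = 0 (operand ≠ 0)
  ((x -> y) -> ~z): 0.3 > 0, so result = 0
  (((x -> y) -> ~z) -> y): 0 ≤ 0.3, so result = 1
  ((((x -> y) -> ~z) -> y) -> z): 1 > 0.47, so result = 0.47
  (((((x -> y) -> ~z) -> y) -> z) -> z): 0.47 ≤ 0.47, so result = 1
  ((((((x -> y) -> ~z) -> y) -> z) -> z) -> x): 1 > 0.6, so result = 0.6
  (((((((x -> y) -> ~z) -> y) -> z) -> z) -> x) -> x): 0.6 ≤ 0.6, so result = 1
  ~z: Gödel ¬ of 0.47 = 0 (operand ≠ 0)
  ((((((((x -> y) -> ~z) -> y) -> z) -> z) -> x) -> x) -> ~z): 1 > 0, so result = 0
  Gödel value = 0
Łukasiewicz evaluation:
  (x -> y): min(1, 1 − 0.6 + 0.3) = 0.7
  ~z: Łukasiewicz ¬ gives 1 − 0.47 = 0.53
  ((x -> y) -> ~z): min(1, 1 − 0.7 + 0.53) = 0.83
  (((x -> y) -> ~z) -> y): min(1, 1 − 0.83 + 0.3) = 0.47
  ((((x -> y) -> ~z) -> y) -> z): min(1, 1 − 0.47 + 0.47) = 1
  (((((x -> y) -> ~z) -> y) -> z) -> z): min(1, 1 − 1 + 0.47) = 0.47
  ((((((x -> y) -> ~z) -> y) -> z) -> z) -> x): min(1, 1 − 0.47 + 0.6) = 1
  (((((((x -> y) -> ~z) -> y) -> z) -> z) -> x) -> x): min(1, 1 − 1 + 0.6) = 0.6
  ~z: Łukasiewicz ¬ gives 1 − 0.47 = 0.53
  ((((((((x -> y) -> ~z) -> y) -> z) -> z) -> x) -> x) -> ~z): min(1, 1 − 0.6 + 0.53) = 0.93
  Łukasiewicz value = 0.93
Difference: 0 − 0.93 = -0.93

-0.93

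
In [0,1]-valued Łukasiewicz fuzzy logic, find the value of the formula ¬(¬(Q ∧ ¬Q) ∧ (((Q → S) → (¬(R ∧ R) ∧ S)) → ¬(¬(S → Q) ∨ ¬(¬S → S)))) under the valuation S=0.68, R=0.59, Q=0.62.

0.38

¬Q: Łukasiewicz ¬ gives 1 − 0.62 = 0.38
(Q ∧ ¬Q) = min(0.62, 0.38) = 0.38
¬(Q ∧ ¬Q): Łukasiewicz ¬ gives 1 − 0.38 = 0.62
(Q → S): min(1, 1 − 0.62 + 0.68) = 1
(R ∧ R) = min(0.59, 0.59) = 0.59
¬(R ∧ R): Łukasiewicz ¬ gives 1 − 0.59 = 0.41
(¬(R ∧ R) ∧ S) = min(0.41, 0.68) = 0.41
((Q → S) → (¬(R ∧ R) ∧ S)): min(1, 1 − 1 + 0.41) = 0.41
(S → Q): min(1, 1 − 0.68 + 0.62) = 0.94
¬(S → Q): Łukasiewicz ¬ gives 1 − 0.94 = 0.06
¬S: Łukasiewicz ¬ gives 1 − 0.68 = 0.32
(¬S → S): min(1, 1 − 0.32 + 0.68) = 1
¬(¬S → S): Łukasiewicz ¬ gives 1 − 1 = 0
(¬(S → Q) ∨ ¬(¬S → S)) = max(0.06, 0) = 0.06
¬(¬(S → Q) ∨ ¬(¬S → S)): Łukasiewicz ¬ gives 1 − 0.06 = 0.94
(((Q → S) → (¬(R ∧ R) ∧ S)) → ¬(¬(S → Q) ∨ ¬(¬S → S))): min(1, 1 − 0.41 + 0.94) = 1
(¬(Q ∧ ¬Q) ∧ (((Q → S) → (¬(R ∧ R) ∧ S)) → ¬(¬(S → Q) ∨ ¬(¬S → S)))) = min(0.62, 1) = 0.62
¬(¬(Q ∧ ¬Q) ∧ (((Q → S) → (¬(R ∧ R) ∧ S)) → ¬(¬(S → Q) ∨ ¬(¬S → S)))): Łukasiewicz ¬ gives 1 − 0.62 = 0.38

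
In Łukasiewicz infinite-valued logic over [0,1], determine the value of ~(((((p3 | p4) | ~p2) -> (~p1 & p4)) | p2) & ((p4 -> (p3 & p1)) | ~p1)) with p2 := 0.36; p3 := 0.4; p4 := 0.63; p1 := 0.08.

0.08

(p3 | p4) = max(0.4, 0.63) = 0.63
~p2: Łukasiewicz ¬ gives 1 − 0.36 = 0.64
((p3 | p4) | ~p2) = max(0.63, 0.64) = 0.64
~p1: Łukasiewicz ¬ gives 1 − 0.08 = 0.92
(~p1 & p4) = min(0.92, 0.63) = 0.63
(((p3 | p4) | ~p2) -> (~p1 & p4)): min(1, 1 − 0.64 + 0.63) = 0.99
((((p3 | p4) | ~p2) -> (~p1 & p4)) | p2) = max(0.99, 0.36) = 0.99
(p3 & p1) = min(0.4, 0.08) = 0.08
(p4 -> (p3 & p1)): min(1, 1 − 0.63 + 0.08) = 0.45
~p1: Łukasiewicz ¬ gives 1 − 0.08 = 0.92
((p4 -> (p3 & p1)) | ~p1) = max(0.45, 0.92) = 0.92
(((((p3 | p4) | ~p2) -> (~p1 & p4)) | p2) & ((p4 -> (p3 & p1)) | ~p1)) = min(0.99, 0.92) = 0.92
~(((((p3 | p4) | ~p2) -> (~p1 & p4)) | p2) & ((p4 -> (p3 & p1)) | ~p1)): Łukasiewicz ¬ gives 1 − 0.92 = 0.08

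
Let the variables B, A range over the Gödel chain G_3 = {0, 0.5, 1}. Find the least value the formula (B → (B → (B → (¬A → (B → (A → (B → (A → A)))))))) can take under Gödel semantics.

Every assignment gives 1. For instance at B = 0, A = 0:
  ¬A: Gödel ¬ of 0 = 1 (operand is 0)
  (A → A): 0 ≤ 0, so result = 1
  (B → (A → A)): 0 ≤ 1, so result = 1
  (A → (B → (A → A))): 0 ≤ 1, so result = 1
  (B → (A → (B → (A → A)))): 0 ≤ 1, so result = 1
  (¬A → (B → (A → (B → (A → A))))): 1 ≤ 1, so result = 1
  (B → (¬A → (B → (A → (B → (A → A)))))): 0 ≤ 1, so result = 1
  (B → (B → (¬A → (B → (A → (B → (A → A))))))): 0 ≤ 1, so result = 1
  (B → (B → (B → (¬A → (B → (A → (B → (A → A)))))))): 0 ≤ 1, so result = 1
All 9 assignments give value 1 — the formula is a G_3-tautology.

1.00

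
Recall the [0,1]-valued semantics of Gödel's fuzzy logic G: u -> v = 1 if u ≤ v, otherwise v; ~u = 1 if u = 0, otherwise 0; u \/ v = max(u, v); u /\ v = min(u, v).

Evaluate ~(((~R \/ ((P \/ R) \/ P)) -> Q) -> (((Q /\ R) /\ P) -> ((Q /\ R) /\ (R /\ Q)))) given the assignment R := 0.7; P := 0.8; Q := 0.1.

~R: Gödel ¬ of 0.7 = 0 (operand ≠ 0)
(P \/ R) = max(0.8, 0.7) = 0.8
((P \/ R) \/ P) = max(0.8, 0.8) = 0.8
(~R \/ ((P \/ R) \/ P)) = max(0, 0.8) = 0.8
((~R \/ ((P \/ R) \/ P)) -> Q): 0.8 > 0.1, so result = 0.1
(Q /\ R) = min(0.1, 0.7) = 0.1
((Q /\ R) /\ P) = min(0.1, 0.8) = 0.1
(Q /\ R) = min(0.1, 0.7) = 0.1
(R /\ Q) = min(0.7, 0.1) = 0.1
((Q /\ R) /\ (R /\ Q)) = min(0.1, 0.1) = 0.1
(((Q /\ R) /\ P) -> ((Q /\ R) /\ (R /\ Q))): 0.1 ≤ 0.1, so result = 1
(((~R \/ ((P \/ R) \/ P)) -> Q) -> (((Q /\ R) /\ P) -> ((Q /\ R) /\ (R /\ Q)))): 0.1 ≤ 1, so result = 1
~(((~R \/ ((P \/ R) \/ P)) -> Q) -> (((Q /\ R) /\ P) -> ((Q /\ R) /\ (R /\ Q)))): Gödel ¬ of 1 = 0 (operand ≠ 0)

0.00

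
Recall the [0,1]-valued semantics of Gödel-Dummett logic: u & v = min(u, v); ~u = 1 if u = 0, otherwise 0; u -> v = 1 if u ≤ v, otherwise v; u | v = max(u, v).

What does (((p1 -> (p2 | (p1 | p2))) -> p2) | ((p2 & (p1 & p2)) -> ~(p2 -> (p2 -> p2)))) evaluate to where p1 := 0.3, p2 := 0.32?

(p1 | p2) = max(0.3, 0.32) = 0.32
(p2 | (p1 | p2)) = max(0.32, 0.32) = 0.32
(p1 -> (p2 | (p1 | p2))): 0.3 ≤ 0.32, so result = 1
((p1 -> (p2 | (p1 | p2))) -> p2): 1 > 0.32, so result = 0.32
(p1 & p2) = min(0.3, 0.32) = 0.3
(p2 & (p1 & p2)) = min(0.32, 0.3) = 0.3
(p2 -> p2): 0.32 ≤ 0.32, so result = 1
(p2 -> (p2 -> p2)): 0.32 ≤ 1, so result = 1
~(p2 -> (p2 -> p2)): Gödel ¬ of 1 = 0 (operand ≠ 0)
((p2 & (p1 & p2)) -> ~(p2 -> (p2 -> p2))): 0.3 > 0, so result = 0
(((p1 -> (p2 | (p1 | p2))) -> p2) | ((p2 & (p1 & p2)) -> ~(p2 -> (p2 -> p2)))) = max(0.32, 0) = 0.32

0.32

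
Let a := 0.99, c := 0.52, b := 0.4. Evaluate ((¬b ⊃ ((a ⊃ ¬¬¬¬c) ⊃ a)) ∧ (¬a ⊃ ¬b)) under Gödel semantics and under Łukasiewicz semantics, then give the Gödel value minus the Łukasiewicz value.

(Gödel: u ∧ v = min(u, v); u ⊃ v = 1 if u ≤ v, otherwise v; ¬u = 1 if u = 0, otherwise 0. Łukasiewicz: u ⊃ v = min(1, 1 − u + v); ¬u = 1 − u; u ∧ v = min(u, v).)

Gödel evaluation:
  ¬b: Gödel ¬ of 0.4 = 0 (operand ≠ 0)
  ¬c: Gödel ¬ of 0.52 = 0 (operand ≠ 0)
  ¬¬c: Gödel ¬ of 0 = 1 (operand is 0)
  ¬¬¬c: Gödel ¬ of 1 = 0 (operand ≠ 0)
  ¬¬¬¬c: Gödel ¬ of 0 = 1 (operand is 0)
  (a ⊃ ¬¬¬¬c): 0.99 ≤ 1, so result = 1
  ((a ⊃ ¬¬¬¬c) ⊃ a): 1 > 0.99, so result = 0.99
  (¬b ⊃ ((a ⊃ ¬¬¬¬c) ⊃ a)): 0 ≤ 0.99, so result = 1
  ¬a: Gödel ¬ of 0.99 = 0 (operand ≠ 0)
  ¬b: Gödel ¬ of 0.4 = 0 (operand ≠ 0)
  (¬a ⊃ ¬b): 0 ≤ 0, so result = 1
  ((¬b ⊃ ((a ⊃ ¬¬¬¬c) ⊃ a)) ∧ (¬a ⊃ ¬b)) = min(1, 1) = 1
  Gödel value = 1
Łukasiewicz evaluation:
  ¬b: Łukasiewicz ¬ gives 1 − 0.4 = 0.6
  ¬c: Łukasiewicz ¬ gives 1 − 0.52 = 0.48
  ¬¬c: Łukasiewicz ¬ gives 1 − 0.48 = 0.52
  ¬¬¬c: Łukasiewicz ¬ gives 1 − 0.52 = 0.48
  ¬¬¬¬c: Łukasiewicz ¬ gives 1 − 0.48 = 0.52
  (a ⊃ ¬¬¬¬c): min(1, 1 − 0.99 + 0.52) = 0.53
  ((a ⊃ ¬¬¬¬c) ⊃ a): min(1, 1 − 0.53 + 0.99) = 1
  (¬b ⊃ ((a ⊃ ¬¬¬¬c) ⊃ a)): min(1, 1 − 0.6 + 1) = 1
  ¬a: Łukasiewicz ¬ gives 1 − 0.99 = 0.01
  ¬b: Łukasiewicz ¬ gives 1 − 0.4 = 0.6
  (¬a ⊃ ¬b): min(1, 1 − 0.01 + 0.6) = 1
  ((¬b ⊃ ((a ⊃ ¬¬¬¬c) ⊃ a)) ∧ (¬a ⊃ ¬b)) = min(1, 1) = 1
  Łukasiewicz value = 1
Difference: 1 − 1 = 0.00

0.00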